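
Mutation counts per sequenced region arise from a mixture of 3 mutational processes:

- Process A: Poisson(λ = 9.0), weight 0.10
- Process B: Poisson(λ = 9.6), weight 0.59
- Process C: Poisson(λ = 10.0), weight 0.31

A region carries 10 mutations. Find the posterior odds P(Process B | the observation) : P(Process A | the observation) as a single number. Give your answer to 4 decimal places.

6.1739

Only the two components matter; the odds are (P(Z=i) f_i(x)) / (P(Z=j) f_j(x)).
Component likelihoods at x = 10 mutations:
  L_A = e^(−9.0)·9.0^10/10! = 0.11858
  L_B = e^(−9.6)·9.6^10/10! = 0.124086
  L_C = e^(−10.0)·10.0^10/10! = 0.12511
0.0732107 / 0.011858 ≈ 6.1739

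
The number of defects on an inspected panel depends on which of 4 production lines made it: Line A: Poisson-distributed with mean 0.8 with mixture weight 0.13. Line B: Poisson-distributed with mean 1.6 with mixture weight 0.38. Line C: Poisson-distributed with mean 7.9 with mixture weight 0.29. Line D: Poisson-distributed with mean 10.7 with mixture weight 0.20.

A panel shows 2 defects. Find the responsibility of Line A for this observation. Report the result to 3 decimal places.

Posterior ∝ prior × likelihood, so P(k | x) ∝ π_k f_k(x); normalise over all components.
Component likelihoods at x = 2 defects:
  p_A = e^(−0.8)·0.8^2/2! = 0.143785
  p_B = e^(−1.6)·1.6^2/2! = 0.258428
  p_C = e^(−7.9)·7.9^2/2! = 0.0115691
  p_D = e^(−10.7)·10.7^2/2! = 0.00129058
Multiply by the mixture weights:
  π_A·p_A = 0.13 × 0.143785 = 0.0186921
  π_B·p_B = 0.38 × 0.258428 = 0.0982025
  π_C·p_C = 0.29 × 0.0115691 = 0.00335503
  π_D·p_D = 0.20 × 0.00129058 = 0.000258117
Sum: 0.0186921 + 0.0982025 + 0.00335503 + 0.000258117 = 0.120508
Responsibility of Line A: 0.0186921 / 0.120508 ≈ 0.155

0.155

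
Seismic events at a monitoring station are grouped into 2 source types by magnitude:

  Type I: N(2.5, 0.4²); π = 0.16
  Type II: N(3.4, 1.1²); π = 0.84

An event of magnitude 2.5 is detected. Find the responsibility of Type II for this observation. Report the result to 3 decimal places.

The responsibility of component k is P(Z=k) f_k(x) divided by Σ_j P(Z=j) f_j(x).
Evaluate each component's likelihood at the observed value:
  L_I = (1/(0.4·√(2π)))·exp(−(2.5−2.5)²/(2·0.4²)) = 0.997356·exp(-0.00000) = 0.997356
  L_II = (1/(1.1·√(2π)))·exp(−(2.5−3.4)²/(2·1.1²)) = 0.362675·exp(-0.33471) = 0.25951
Unnormalised posteriors:
  P(Z=I)·L_I = 0.16 × 0.997356 = 0.159577
  P(Z=II)·L_II = 0.84 × 0.25951 = 0.217989
Evidence: 0.159577 + 0.217989 = 0.377565
So the posterior for Type II is 0.217989 / 0.377565 ≈ 0.577.

0.577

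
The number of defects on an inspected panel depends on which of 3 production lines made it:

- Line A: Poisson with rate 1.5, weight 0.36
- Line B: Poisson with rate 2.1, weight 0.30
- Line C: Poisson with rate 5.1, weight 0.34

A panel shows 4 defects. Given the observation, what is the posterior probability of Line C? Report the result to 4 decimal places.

P(component k | x) = w_k·f_k(x) / marginal(x), where marginal(x) = Σ_j w_j·f_j(x).
Evaluate each component's likelihood at the observed value:
  f_A = 0.0470665
  f_B = 0.099231
  f_C = 0.171857
Weight by the priors:
  w_A·f_A = 0.36 × 0.0470665 = 0.0169439
  w_B·f_B = 0.30 × 0.099231 = 0.0297693
  w_C·f_C = 0.34 × 0.171857 = 0.0584314
Sum: 0.0169439 + 0.0297693 + 0.0584314 = 0.105145
So the posterior for Line C is 0.0584314 / 0.105145 ≈ 0.5557.

0.5557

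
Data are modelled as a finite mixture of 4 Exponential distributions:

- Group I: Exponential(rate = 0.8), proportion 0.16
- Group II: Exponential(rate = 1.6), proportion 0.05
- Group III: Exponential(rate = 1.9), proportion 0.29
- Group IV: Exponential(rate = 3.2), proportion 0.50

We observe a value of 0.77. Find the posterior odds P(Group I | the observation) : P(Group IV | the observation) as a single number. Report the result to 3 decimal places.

Since P(k|x) ∝ π_k f_k(x), the posterior odds are π_i f_i(x) / (π_j f_j(x)).
Evaluate each component's likelihood at the observed value:
  p_I = 0.8·e^(−0.8·0.77) = 0.8·e^(−0.6160) = 0.43208
  p_II = 1.6·e^(−1.6·0.77) = 1.6·e^(−1.2320) = 0.466734
  p_III = 1.9·e^(−1.9·0.77) = 1.9·e^(−1.4630) = 0.439927
  p_IV = 3.2·e^(−3.2·0.77) = 3.2·e^(−2.4640) = 0.2723
Odds = (0.16/0.50) × (0.43208/0.2723) = 0.32 × 1.58678 ≈ 0.508

0.508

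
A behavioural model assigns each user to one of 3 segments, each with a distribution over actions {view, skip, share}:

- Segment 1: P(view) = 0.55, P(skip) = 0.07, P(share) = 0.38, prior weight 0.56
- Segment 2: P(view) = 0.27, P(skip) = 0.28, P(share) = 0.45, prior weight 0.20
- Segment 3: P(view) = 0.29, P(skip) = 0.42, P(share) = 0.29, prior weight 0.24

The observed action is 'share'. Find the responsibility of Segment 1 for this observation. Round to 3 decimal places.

The responsibility of component k is P(Z=k) f_k(x) divided by Σ_j P(Z=j) f_j(x).
Component likelihoods at x = 'share':
  f_1 = 0.38
  f_2 = 0.45
  f_3 = 0.29
Multiply by the mixture weights:
  P(Z=1)·f_1 = 0.56 × 0.38 = 0.2128
  P(Z=2)·f_2 = 0.20 × 0.45 = 0.09
  P(Z=3)·f_3 = 0.24 × 0.29 = 0.0696
Evidence: 0.2128 + 0.09 + 0.0696 = 0.3724
P(Segment 1 | data) ≈ 0.571

0.571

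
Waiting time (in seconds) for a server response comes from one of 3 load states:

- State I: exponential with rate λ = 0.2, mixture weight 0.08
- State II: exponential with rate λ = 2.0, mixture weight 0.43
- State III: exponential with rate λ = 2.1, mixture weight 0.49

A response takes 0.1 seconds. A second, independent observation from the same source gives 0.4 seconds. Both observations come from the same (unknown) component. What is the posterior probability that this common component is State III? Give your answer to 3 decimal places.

0.543

P(component k | x) = w_k·f_k(x) / marginal(x), where marginal(x) = Σ_j w_j·f_j(x).
Since both observations come from the same component, the likelihood for component k is f_k(x₁)·f_k(x₂).
  f_I = [0.19604] × [0.184623] = 0.0361935
  f_II = [1.63746] × [0.898658] = 1.47152
  f_III = [1.70223] × [0.906592] = 1.54323
Prior × likelihood for each component:
  w_I·f_I = 0.08 × 0.0361935 = 0.00289548
  w_II·f_II = 0.43 × 1.47152 = 0.632753
  w_III·f_III = 0.49 × 1.54323 = 0.75618
Sum: 0.00289548 + 0.632753 + 0.75618 = 1.39183
P(State III | x₁, x₂) = 0.75618 / 1.39183 ≈ 0.543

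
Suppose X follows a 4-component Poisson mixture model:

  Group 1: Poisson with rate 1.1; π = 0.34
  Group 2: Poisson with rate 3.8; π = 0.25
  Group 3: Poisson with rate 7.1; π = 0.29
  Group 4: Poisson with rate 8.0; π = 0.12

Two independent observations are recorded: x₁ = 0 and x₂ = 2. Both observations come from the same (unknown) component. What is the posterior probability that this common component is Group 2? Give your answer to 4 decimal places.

The responsibility of component k is P(Z=k) f_k(x) divided by Σ_j P(Z=j) f_j(x).
Since both observations come from the same component, the likelihood for component k is f_k(x₁)·f_k(x₂).
  f_1 = [e^(−1.1)·1.1^0/0! = 0.332871] × [0.201387] = 0.0670359
  f_2 = [e^(−3.8)·3.8^0/0! = 0.0223708] × [0.161517] = 0.00361326
  f_3 = [e^(−7.1)·7.1^0/0! = 0.000825105] × [0.0207968] = 1.71595e-05
  f_4 = [e^(−8.0)·8.0^0/0! = 0.000335463] × [0.0107348] = 3.60113e-06
Prior × likelihood for each component:
  P(Z=1)·f_1 = 0.34 × 0.0670359 = 0.0227922
  P(Z=2)·f_2 = 0.25 × 0.00361326 = 0.000903315
  P(Z=3)·f_3 = 0.29 × 1.71595e-05 = 4.97626e-06
  P(Z=4)·f_4 = 0.12 × 3.60113e-06 = 4.32135e-07
Sum: 0.0227922 + 0.000903315 + 4.97626e-06 + 4.32135e-07 = 0.0237009
Responsibility of Group 2: 0.000903315 / 0.0237009 ≈ 0.0381

0.0381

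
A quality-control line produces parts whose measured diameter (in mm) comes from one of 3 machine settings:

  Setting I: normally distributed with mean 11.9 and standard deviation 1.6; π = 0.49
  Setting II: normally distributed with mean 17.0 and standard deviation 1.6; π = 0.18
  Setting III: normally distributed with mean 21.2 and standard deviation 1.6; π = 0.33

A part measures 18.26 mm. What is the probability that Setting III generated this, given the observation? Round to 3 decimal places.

Apply Bayes' rule: the posterior for each component is proportional to its prior times its likelihood at x.
Normal densities:
  L_I = (1/(1.6·√(2π)))·exp(−(18.26−11.9)²/(2·1.6²)) = 0.249339·exp(-7.90031) = 9.24119e-05
  L_II = (1/(1.6·√(2π)))·exp(−(18.26−17.0)²/(2·1.6²)) = 0.249339·exp(-0.31008) = 0.182863
  L_III = (1/(1.6·√(2π)))·exp(−(18.26−21.2)²/(2·1.6²)) = 0.249339·exp(-1.68820) = 0.0460906
Multiply by the mixture weights:
  π_I·L_I = 0.49 × 9.24119e-05 = 4.52818e-05
  π_II·L_II = 0.18 × 0.182863 = 0.0329153
  π_III·L_III = 0.33 × 0.0460906 = 0.0152099
Normaliser: 4.52818e-05 + 0.0329153 + 0.0152099 = 0.0481705
Responsibility of Setting III: 0.0152099 / 0.0481705 ≈ 0.316

0.316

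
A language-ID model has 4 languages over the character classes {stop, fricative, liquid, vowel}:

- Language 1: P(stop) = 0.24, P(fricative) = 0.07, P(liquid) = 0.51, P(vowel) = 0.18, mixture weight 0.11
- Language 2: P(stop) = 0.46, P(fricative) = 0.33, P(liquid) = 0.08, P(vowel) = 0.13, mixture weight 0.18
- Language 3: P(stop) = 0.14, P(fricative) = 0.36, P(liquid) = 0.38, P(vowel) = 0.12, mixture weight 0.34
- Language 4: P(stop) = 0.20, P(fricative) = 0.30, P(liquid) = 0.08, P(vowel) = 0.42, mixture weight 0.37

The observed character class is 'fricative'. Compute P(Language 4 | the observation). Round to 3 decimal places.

P(component k | x) = P(Z=k)·f_k(x) / marginal(x), where marginal(x) = Σ_j P(Z=j)·f_j(x).
Component likelihoods at x = 'fricative':
  L_1 = P(fricative | comp) = 0.07
  L_2 = P(fricative | comp) = 0.33
  L_3 = P(fricative | comp) = 0.36
  L_4 = P(fricative | comp) = 0.30
Weight by the priors:
  P(Z=1)·L_1 = 0.11 × 0.07 = 0.0077
  P(Z=2)·L_2 = 0.18 × 0.33 = 0.0594
  P(Z=3)·L_3 = 0.34 × 0.36 = 0.1224
  P(Z=4)·L_4 = 0.37 × 0.3 = 0.111
Sum: 0.0077 + 0.0594 + 0.1224 + 0.111 = 0.3005
So the posterior for Language 4 is 0.111 / 0.3005 ≈ 0.369.

0.369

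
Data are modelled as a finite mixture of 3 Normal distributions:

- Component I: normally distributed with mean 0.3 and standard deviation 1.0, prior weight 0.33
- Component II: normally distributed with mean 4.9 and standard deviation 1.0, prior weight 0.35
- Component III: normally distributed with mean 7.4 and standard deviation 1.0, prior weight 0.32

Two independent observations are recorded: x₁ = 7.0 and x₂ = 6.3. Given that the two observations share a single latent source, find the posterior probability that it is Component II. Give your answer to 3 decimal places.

The responsibility of component k is π_k f_k(x) divided by Σ_j π_j f_j(x).
Since both observations come from the same component, the likelihood for component k is f_k(x₁)·f_k(x₂).
  f_I = [(1/(1.0·√(2π)))·exp(−(7.0−0.3)²/(2·1.0²)) = 0.398942·exp(-22.44500) = 7.13133e-11] × [6.07588e-09] = 4.33291e-19
  f_II = [(1/(1.0·√(2π)))·exp(−(7.0−4.9)²/(2·1.0²)) = 0.398942·exp(-2.20500) = 0.0439836] × [0.149727] = 0.00658555
  f_III = [(1/(1.0·√(2π)))·exp(−(7.0−7.4)²/(2·1.0²)) = 0.398942·exp(-0.08000) = 0.36827] × [0.217852] = 0.0802285
Prior × likelihood for each component:
  π_I·f_I = 0.33 × 4.33291e-19 = 1.42986e-19
  π_II·f_II = 0.35 × 0.00658555 = 0.00230494
  π_III·f_III = 0.32 × 0.0802285 = 0.0256731
Denominator: 1.42986e-19 + 0.00230494 + 0.0256731 = 0.027978
P(Component II | x) = 0.00230494 / 0.027978 ≈ 0.082

0.082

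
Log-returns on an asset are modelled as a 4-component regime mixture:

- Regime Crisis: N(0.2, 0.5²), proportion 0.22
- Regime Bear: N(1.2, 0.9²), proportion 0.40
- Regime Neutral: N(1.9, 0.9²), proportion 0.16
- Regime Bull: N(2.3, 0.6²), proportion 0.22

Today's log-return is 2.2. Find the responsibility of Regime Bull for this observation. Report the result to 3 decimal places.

Posterior ∝ prior × likelihood, so P(k | x) ∝ P(Z=k) f_k(x); normalise over all components.
Evaluate each component's likelihood at the observed value:
  L_Crisis = (1/(0.5·√(2π)))·exp(−(2.2−0.2)²/(2·0.5²)) = 0.797885·exp(-8.00000) = 0.00026766
  L_Bear = (1/(0.9·√(2π)))·exp(−(2.2−1.2)²/(2·0.9²)) = 0.443269·exp(-0.61728) = 0.239103
  L_Neutral = (1/(0.9·√(2π)))·exp(−(2.2−1.9)²/(2·0.9²)) = 0.443269·exp(-0.05556) = 0.419315
  L_Bull = (1/(0.6·√(2π)))·exp(−(2.2−2.3)²/(2·0.6²)) = 0.664904·exp(-0.01389) = 0.655733
Prior × likelihood for each component:
  P(Z=Crisis)·L_Crisis = 0.22 × 0.00026766 = 5.88853e-05
  P(Z=Bear)·L_Bear = 0.40 × 0.239103 = 0.0956411
  P(Z=Neutral)·L_Neutral = 0.16 × 0.419315 = 0.0670904
  P(Z=Bull)·L_Bull = 0.22 × 0.655733 = 0.144261
Denominator: 5.88853e-05 + 0.0956411 + 0.0670904 + 0.144261 = 0.307052
P(Regime Bull | data) ≈ 0.470

0.470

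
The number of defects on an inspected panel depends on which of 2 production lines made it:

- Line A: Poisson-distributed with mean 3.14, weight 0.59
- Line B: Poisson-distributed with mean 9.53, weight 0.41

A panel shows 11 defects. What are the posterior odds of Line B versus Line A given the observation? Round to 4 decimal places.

234.7393

Since P(k|x) ∝ w_k f_k(x), the posterior odds are w_i f_i(x) / (w_j f_j(x)).
Poisson probabilities:
  L_A = e^(−3.14)·3.14^11/11! = 0.000317238
  L_B = e^(−9.53)·9.53^11/11! = 0.107162
0.0439363 / 0.000187171 ≈ 234.7393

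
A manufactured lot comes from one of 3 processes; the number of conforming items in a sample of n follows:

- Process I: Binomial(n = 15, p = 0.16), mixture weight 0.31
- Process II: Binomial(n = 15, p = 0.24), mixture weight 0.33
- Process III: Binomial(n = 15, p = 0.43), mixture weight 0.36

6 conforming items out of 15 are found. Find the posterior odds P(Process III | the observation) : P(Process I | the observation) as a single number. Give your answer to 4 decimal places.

13.3472

Since P(k|x) ∝ π_k f_k(x), the posterior odds are π_i f_i(x) / (π_j f_j(x)).
Binomial probabilities:
  f_I = C(15,6)·0.16^6·0.84^9 = 5005·1.67772e-05·0.208216 = 0.0174839
  f_II = C(15,6)·0.24^6·0.76^9 = 5005·0.000191103·0.0845906 = 0.0809084
  f_III = C(15,6)·0.43^6·0.57^9 = 5005·0.00632136·0.00635146 = 0.20095
Odds = (0.36/0.31) × (0.20095/0.0174839) = 1.16129 × 11.4935 ≈ 13.3472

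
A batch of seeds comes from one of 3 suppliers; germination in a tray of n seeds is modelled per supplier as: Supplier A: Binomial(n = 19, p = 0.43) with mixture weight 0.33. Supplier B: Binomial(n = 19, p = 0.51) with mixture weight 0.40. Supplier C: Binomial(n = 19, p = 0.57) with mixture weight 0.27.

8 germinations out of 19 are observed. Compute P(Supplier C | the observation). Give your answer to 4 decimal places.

0.1561

P(component k | x) = π_k·f_k(x) / marginal(x), where marginal(x) = Σ_j π_j·f_j(x).
Binomial probabilities:
  f_A = 0.182301
  f_B = 0.13525
  f_C = 0.0782655
Prior × likelihood for each component:
  π_A·f_A = 0.33 × 0.182301 = 0.0601594
  π_B·f_B = 0.40 × 0.13525 = 0.0540999
  π_C·f_C = 0.27 × 0.0782655 = 0.0211317
Evidence: 0.0601594 + 0.0540999 + 0.0211317 = 0.135391
P(Supplier C | x) = 0.0211317 / 0.135391 ≈ 0.1561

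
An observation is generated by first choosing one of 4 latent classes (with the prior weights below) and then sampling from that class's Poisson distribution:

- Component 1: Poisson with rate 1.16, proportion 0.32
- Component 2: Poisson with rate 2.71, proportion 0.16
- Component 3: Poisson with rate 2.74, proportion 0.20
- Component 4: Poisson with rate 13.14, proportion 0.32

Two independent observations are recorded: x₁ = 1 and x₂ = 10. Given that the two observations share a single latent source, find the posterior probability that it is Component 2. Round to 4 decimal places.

Posterior ∝ prior × likelihood, so P(k | x) ∝ π_k f_k(x); normalise over all components.
Since both observations come from the same component, the likelihood for component k is f_k(x₁)·f_k(x₂).
  L_1 = [e^(−1.16)·1.16^1/1! = 0.363644] × [3.81097e-07] = 1.38584e-07
  L_2 = [e^(−2.71)·2.71^1/1! = 0.180315] × [0.000391735] = 7.06355e-05
  L_3 = [e^(−2.74)·2.74^1/1! = 0.176923] × [0.0004244] = 7.50861e-05
  L_4 = [e^(−13.14)·13.14^1/1! = 2.58206e-05] × [0.0830924] = 2.14549e-06
Weight by the priors:
  π_1·L_1 = 0.32 × 1.38584e-07 = 4.43467e-08
  π_2·L_2 = 0.16 × 7.06355e-05 = 1.13017e-05
  π_3·L_3 = 0.20 × 7.50861e-05 = 1.50172e-05
  π_4·L_4 = 0.32 × 2.14549e-06 = 6.86558e-07
Sum: 4.43467e-08 + 1.13017e-05 + 1.50172e-05 + 6.86558e-07 = 2.70498e-05
So the posterior for Component 2 is 1.13017e-05 / 2.70498e-05 ≈ 0.4178.

0.4178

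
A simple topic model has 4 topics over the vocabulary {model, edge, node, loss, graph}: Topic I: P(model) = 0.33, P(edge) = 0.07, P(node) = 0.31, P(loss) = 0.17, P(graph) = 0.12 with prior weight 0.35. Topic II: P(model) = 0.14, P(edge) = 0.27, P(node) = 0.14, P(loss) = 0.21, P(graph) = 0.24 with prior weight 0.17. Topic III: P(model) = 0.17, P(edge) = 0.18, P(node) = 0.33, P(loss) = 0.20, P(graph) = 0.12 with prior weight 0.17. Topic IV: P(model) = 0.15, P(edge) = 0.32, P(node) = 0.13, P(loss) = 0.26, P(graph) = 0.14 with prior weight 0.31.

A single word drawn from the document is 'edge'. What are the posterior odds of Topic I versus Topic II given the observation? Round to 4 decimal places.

Only the two components matter; the odds are (π_i f_i(x)) / (π_j f_j(x)).
Component likelihoods at x = 'edge':
  L_I = 0.07
  L_II = 0.27
  L_III = 0.18
  L_IV = 0.32
Posterior odds = (π_I·L_I) / (π_II·L_II) = (0.35·0.07) / (0.17·0.27) = 0.0245 / 0.0459 ≈ 0.5338

0.5338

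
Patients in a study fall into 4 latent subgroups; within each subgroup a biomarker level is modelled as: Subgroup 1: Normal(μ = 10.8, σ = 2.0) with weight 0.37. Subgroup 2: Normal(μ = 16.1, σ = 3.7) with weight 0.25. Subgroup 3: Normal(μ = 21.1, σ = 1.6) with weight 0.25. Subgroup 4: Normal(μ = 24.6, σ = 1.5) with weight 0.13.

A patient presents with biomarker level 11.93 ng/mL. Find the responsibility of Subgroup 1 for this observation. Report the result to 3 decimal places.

0.815

P(component k | x) = π_k·f_k(x) / marginal(x), where marginal(x) = Σ_j π_j·f_j(x).
Evaluate each component's likelihood at the observed value:
  L_1 = (1/(2.0·√(2π)))·exp(−(11.93−10.8)²/(2·2.0²)) = 0.199471·exp(-0.15961) = 0.170044
  L_2 = (1/(3.7·√(2π)))·exp(−(11.93−16.1)²/(2·3.7²)) = 0.107822·exp(-0.63509) = 0.0571334
  L_3 = (1/(1.6·√(2π)))·exp(−(11.93−21.1)²/(2·1.6²)) = 0.249339·exp(-16.42361) = 1.83698e-08
  L_4 = (1/(1.5·√(2π)))·exp(−(11.93−24.6)²/(2·1.5²)) = 0.265962·exp(-35.67309) = 8.55447e-17
Unnormalised posteriors:
  π_1·L_1 = 0.37 × 0.170044 = 0.0629163
  π_2·L_2 = 0.25 × 0.0571334 = 0.0142834
  π_3·L_3 = 0.25 × 1.83698e-08 = 4.59246e-09
  π_4·L_4 = 0.13 × 8.55447e-17 = 1.11208e-17
Evidence: 0.0629163 + 0.0142834 + 4.59246e-09 + 1.11208e-17 = 0.0771996
So the posterior for Subgroup 1 is 0.0629163 / 0.0771996 ≈ 0.815.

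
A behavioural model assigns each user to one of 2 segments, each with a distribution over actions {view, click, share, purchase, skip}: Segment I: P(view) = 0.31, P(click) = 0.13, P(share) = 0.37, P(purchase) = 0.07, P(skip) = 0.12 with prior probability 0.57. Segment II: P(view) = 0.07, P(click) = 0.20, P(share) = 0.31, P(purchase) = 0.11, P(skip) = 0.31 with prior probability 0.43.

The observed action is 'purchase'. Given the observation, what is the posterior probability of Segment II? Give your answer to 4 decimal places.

0.5424

P(component k | x) = π_k·f_k(x) / marginal(x), where marginal(x) = Σ_j π_j·f_j(x).
Categorical probabilities:
  f_I = 0.07
  f_II = 0.11
Multiply by the mixture weights:
  π_I·f_I = 0.57 × 0.07 = 0.0399
  π_II·f_II = 0.43 × 0.11 = 0.0473
Denominator: 0.0399 + 0.0473 = 0.0872
P(Segment II | data) = 0.0473 / 0.0872 ≈ 0.5424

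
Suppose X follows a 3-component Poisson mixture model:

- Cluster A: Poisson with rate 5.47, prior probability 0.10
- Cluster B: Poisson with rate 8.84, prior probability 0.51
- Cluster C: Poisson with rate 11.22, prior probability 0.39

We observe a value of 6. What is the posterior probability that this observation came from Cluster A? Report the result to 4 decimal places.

0.1981

P(component k | x) = P(Z=k)·f_k(x) / marginal(x), where marginal(x) = Σ_j P(Z=j)·f_j(x).
Evaluate each component's likelihood at the observed value:
  f_A = 0.156675
  f_B = 0.0959882
  f_C = 0.0371399
Prior × likelihood for each component:
  P(Z=A)·f_A = 0.10 × 0.156675 = 0.0156675
  P(Z=B)·f_B = 0.51 × 0.0959882 = 0.048954
  P(Z=C)·f_C = 0.39 × 0.0371399 = 0.0144846
Denominator: 0.0156675 + 0.048954 + 0.0144846 = 0.0791061
Responsibility of Cluster A: 0.0156675 / 0.0791061 ≈ 0.1981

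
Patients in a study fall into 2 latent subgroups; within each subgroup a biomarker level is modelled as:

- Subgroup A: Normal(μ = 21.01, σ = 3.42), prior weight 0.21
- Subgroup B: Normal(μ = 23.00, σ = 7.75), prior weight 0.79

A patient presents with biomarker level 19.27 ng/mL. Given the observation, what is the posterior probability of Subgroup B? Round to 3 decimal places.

The responsibility of component k is π_k f_k(x) divided by Σ_j π_j f_j(x).
Component likelihoods at x = 19.27 ng/mL:
  L_A = (1/(3.42·√(2π)))·exp(−(19.27−21.01)²/(2·3.42²)) = 0.116650·exp(-0.12942) = 0.102489
  L_B = (1/(7.75·√(2π)))·exp(−(19.27−23.00)²/(2·7.75²)) = 0.051476·exp(-0.11582) = 0.0458467
Weight by the priors:
  π_A·L_A = 0.21 × 0.102489 = 0.0215226
  π_B·L_B = 0.79 × 0.0458467 = 0.0362189
Normaliser: 0.0215226 + 0.0362189 = 0.0577415
So the posterior for Subgroup B is 0.0362189 / 0.0577415 ≈ 0.627.

0.627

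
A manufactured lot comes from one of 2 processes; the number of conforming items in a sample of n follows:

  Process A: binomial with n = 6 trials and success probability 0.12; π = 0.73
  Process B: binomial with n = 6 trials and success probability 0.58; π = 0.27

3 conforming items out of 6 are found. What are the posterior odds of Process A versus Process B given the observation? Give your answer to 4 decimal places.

The posterior odds equal the prior odds times the likelihood ratio: (π_i/π_j)·(f_i(x)/f_j(x)).
Binomial probabilities:
  f_A = 0.0235517
  f_B = 0.289109
0.0171927 / 0.0780595 ≈ 0.2203

0.2203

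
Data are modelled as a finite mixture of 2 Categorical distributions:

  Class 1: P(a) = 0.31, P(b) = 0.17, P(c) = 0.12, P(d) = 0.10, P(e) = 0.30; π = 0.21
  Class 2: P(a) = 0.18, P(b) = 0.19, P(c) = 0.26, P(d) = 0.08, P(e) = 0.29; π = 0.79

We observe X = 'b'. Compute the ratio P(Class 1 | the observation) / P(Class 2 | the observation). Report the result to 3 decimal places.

0.238

Posterior odds = (π_i f_i(x)) / (π_j f_j(x)); the normalising sum cancels.
Evaluate each component's likelihood at the observed value:
  p_1 = P(b | comp) = 0.17
  p_2 = P(b | comp) = 0.19
Posterior odds = (π_1·p_1) / (π_2·p_2) = (0.21·0.17) / (0.79·0.19) = 0.0357 / 0.1501 ≈ 0.238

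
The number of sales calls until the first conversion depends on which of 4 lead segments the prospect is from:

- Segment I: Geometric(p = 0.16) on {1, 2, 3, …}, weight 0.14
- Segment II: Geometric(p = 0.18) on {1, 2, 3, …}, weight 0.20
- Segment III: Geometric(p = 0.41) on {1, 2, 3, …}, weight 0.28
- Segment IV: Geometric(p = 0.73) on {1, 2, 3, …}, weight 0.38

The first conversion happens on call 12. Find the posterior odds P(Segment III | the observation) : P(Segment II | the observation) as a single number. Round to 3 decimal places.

0.085

Posterior odds = (P(Z=i) f_i(x)) / (P(Z=j) f_j(x)); the normalising sum cancels.
Evaluate each component's likelihood at the observed value:
  p_I = 0.0235067
  p_II = 0.0202873
  p_III = 0.00123639
  p_IV = 4.05811e-07
Posterior odds = (P(Z=III)·p_III) / (P(Z=II)·p_II) = (0.28·0.00123639) / (0.20·0.0202873) = 0.00034619 / 0.00405747 ≈ 0.085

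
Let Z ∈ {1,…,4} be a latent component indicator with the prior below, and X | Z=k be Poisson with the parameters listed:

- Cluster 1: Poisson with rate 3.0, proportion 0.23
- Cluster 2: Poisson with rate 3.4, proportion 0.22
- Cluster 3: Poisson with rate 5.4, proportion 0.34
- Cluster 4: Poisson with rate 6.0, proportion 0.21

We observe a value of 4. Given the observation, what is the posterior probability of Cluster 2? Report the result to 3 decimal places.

0.252

Posterior ∝ prior × likelihood, so P(k | x) ∝ π_k f_k(x); normalise over all components.
Poisson probabilities:
  p_1 = e^(−3.0)·3.0^4/4! = 0.168031
  p_2 = e^(−3.4)·3.4^4/4! = 0.185825
  p_3 = e^(−5.4)·5.4^4/4! = 0.16002
  p_4 = e^(−6.0)·6.0^4/4! = 0.133853
Prior × likelihood for each component:
  π_1·p_1 = 0.23 × 0.168031 = 0.0386472
  π_2·p_2 = 0.22 × 0.185825 = 0.0408814
  π_3·p_3 = 0.34 × 0.16002 = 0.0544067
  π_4·p_4 = 0.21 × 0.133853 = 0.028109
Evidence: 0.0386472 + 0.0408814 + 0.0544067 + 0.028109 = 0.162044
P(Cluster 2 | 4) ≈ 0.252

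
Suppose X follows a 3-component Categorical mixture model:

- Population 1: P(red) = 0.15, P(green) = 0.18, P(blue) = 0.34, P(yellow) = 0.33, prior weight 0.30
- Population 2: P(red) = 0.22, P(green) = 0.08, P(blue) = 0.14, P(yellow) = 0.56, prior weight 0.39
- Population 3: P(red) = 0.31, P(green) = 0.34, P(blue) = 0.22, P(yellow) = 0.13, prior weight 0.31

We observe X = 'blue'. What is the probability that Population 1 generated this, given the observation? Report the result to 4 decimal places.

0.4537

By Bayes' theorem, P(k | x) = w_k f_k(x) / Σ_j w_j f_j(x).
Evaluate each component's likelihood at the observed value:
  p_1 = 0.34
  p_2 = 0.14
  p_3 = 0.22
Prior × likelihood for each component:
  w_1·p_1 = 0.30 × 0.34 = 0.102
  w_2·p_2 = 0.39 × 0.14 = 0.0546
  w_3·p_3 = 0.31 × 0.22 = 0.0682
Denominator: 0.102 + 0.0546 + 0.0682 = 0.2248
P(Population 1 | data) = 0.102 / 0.2248 ≈ 0.4537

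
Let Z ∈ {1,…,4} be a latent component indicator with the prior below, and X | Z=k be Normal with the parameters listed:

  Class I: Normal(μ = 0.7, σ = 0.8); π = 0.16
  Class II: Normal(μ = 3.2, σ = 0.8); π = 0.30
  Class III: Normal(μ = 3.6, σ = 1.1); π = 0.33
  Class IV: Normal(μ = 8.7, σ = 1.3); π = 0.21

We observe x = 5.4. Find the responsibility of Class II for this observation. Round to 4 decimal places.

Posterior ∝ prior × likelihood, so P(k | x) ∝ w_k f_k(x); normalise over all components.
Component likelihoods at x = 5.4:
  L_I = 1.59532e-08
  L_II = 0.011367
  L_III = 0.0950748
  L_IV = 0.0122382
Multiply by the mixture weights:
  w_I·L_I = 0.16 × 1.59532e-08 = 2.55251e-09
  w_II·L_II = 0.30 × 0.011367 = 0.00341009
  w_III·L_III = 0.33 × 0.0950748 = 0.0313747
  w_IV·L_IV = 0.21 × 0.0122382 = 0.00257001
Evidence: 2.55251e-09 + 0.00341009 + 0.0313747 + 0.00257001 = 0.0373548
P(Class II | the observation) = 0.00341009 / 0.0373548 ≈ 0.0913

0.0913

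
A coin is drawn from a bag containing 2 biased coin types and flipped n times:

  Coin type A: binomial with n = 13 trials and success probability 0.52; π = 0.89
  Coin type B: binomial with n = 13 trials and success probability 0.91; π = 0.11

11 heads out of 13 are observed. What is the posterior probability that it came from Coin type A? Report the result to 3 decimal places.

0.328

The responsibility of component k is w_k f_k(x) divided by Σ_j w_j f_j(x).
Evaluate each component's likelihood at the observed value:
  L_A = C(13,11)·0.52^11·0.48^2 = 78·0.000751687·0.2304 = 0.0135087
  L_B = C(13,11)·0.91^11·0.09^2 = 78·0.354369·0.0081 = 0.22389
Prior × likelihood for each component:
  w_A·L_A = 0.89 × 0.0135087 = 0.0120228
  w_B·L_B = 0.11 × 0.22389 = 0.0246279
Normaliser: 0.0120228 + 0.0246279 = 0.0366507
Responsibility of Coin type A: 0.0120228 / 0.0366507 ≈ 0.328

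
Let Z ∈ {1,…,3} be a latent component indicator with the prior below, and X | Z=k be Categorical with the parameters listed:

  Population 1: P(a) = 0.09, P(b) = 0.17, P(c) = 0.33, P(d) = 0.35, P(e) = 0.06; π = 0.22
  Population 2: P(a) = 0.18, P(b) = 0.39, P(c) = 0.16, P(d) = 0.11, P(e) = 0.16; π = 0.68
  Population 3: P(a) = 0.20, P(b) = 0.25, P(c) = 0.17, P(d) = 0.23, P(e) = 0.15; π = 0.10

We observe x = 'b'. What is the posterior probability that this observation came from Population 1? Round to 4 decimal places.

By Bayes' theorem, P(k | x) = π_k f_k(x) / Σ_j π_j f_j(x).
Evaluate each component's likelihood at the observed value:
  p_1 = P(b | comp) = 0.17
  p_2 = P(b | comp) = 0.39
  p_3 = P(b | comp) = 0.25
Unnormalised posteriors:
  π_1·p_1 = 0.22 × 0.17 = 0.0374
  π_2·p_2 = 0.68 × 0.39 = 0.2652
  π_3·p_3 = 0.10 × 0.25 = 0.025
Marginal: 0.0374 + 0.2652 + 0.025 = 0.3276
So the posterior for Population 1 is 0.0374 / 0.3276 ≈ 0.1142.

0.1142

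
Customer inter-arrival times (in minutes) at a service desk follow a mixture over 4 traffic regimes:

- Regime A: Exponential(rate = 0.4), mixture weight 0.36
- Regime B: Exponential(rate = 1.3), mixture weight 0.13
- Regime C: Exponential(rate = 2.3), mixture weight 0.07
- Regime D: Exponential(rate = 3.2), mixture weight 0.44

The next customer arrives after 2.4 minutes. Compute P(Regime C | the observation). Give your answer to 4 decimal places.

Posterior ∝ prior × likelihood, so P(k | x) ∝ π_k f_k(x); normalise over all components.
Evaluate each component's likelihood at the observed value:
  p_A = 0.153157
  p_B = 0.0574043
  p_C = 0.00921345
  p_D = 0.00147832
Weight by the priors:
  π_A·p_A = 0.36 × 0.153157 = 0.0551366
  π_B·p_B = 0.13 × 0.0574043 = 0.00746256
  π_C·p_C = 0.07 × 0.00921345 = 0.000644942
  π_D·p_D = 0.44 × 0.00147832 = 0.000650461
Sum: 0.0551366 + 0.00746256 + 0.000644942 + 0.000650461 = 0.0638945
So the posterior for Regime C is 0.000644942 / 0.0638945 ≈ 0.0101.

0.0101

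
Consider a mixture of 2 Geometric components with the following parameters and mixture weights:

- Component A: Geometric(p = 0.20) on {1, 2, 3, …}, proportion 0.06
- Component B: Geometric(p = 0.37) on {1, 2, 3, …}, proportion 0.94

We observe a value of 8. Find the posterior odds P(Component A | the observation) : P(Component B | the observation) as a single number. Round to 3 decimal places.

0.184

The posterior odds equal the prior odds times the likelihood ratio: (w_i/w_j)·(f_i(x)/f_j(x)).
Evaluate each component's likelihood at the observed value:
  f_A = 0.041943
  f_B = 0.0145742
Odds = (0.06/0.94) × (0.041943/0.0145742) = 0.0638298 × 2.87789 ≈ 0.184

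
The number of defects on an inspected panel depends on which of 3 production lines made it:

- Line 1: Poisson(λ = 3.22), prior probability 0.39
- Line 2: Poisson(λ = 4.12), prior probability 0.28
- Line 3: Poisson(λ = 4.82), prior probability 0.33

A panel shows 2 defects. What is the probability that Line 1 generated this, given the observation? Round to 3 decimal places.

By Bayes' theorem, P(k | x) = w_k f_k(x) / Σ_j w_j f_j(x).
Component likelihoods at x = 2 defects:
  L_1 = e^(−3.22)·3.22^2/2! = 0.207135
  L_2 = e^(−4.12)·4.12^2/2! = 0.13787
  L_3 = e^(−4.82)·4.82^2/2! = 0.0937054
Unnormalised posteriors:
  w_1·L_1 = 0.39 × 0.207135 = 0.0807827
  w_2·L_2 = 0.28 × 0.13787 = 0.0386037
  w_3·L_3 = 0.33 × 0.0937054 = 0.0309228
Normaliser: 0.0807827 + 0.0386037 + 0.0309228 = 0.150309
So the posterior for Line 1 is 0.0807827 / 0.150309 ≈ 0.537.

0.537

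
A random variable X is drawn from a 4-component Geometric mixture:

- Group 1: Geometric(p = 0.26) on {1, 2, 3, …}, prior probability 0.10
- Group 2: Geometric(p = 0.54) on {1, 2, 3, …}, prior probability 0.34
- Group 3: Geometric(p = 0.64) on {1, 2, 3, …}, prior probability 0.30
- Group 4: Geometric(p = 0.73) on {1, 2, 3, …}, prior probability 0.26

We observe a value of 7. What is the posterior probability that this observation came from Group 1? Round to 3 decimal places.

0.657

The responsibility of component k is w_k f_k(x) divided by Σ_j w_j f_j(x).
Component likelihoods at x = 7:
  L_1 = 0.26·(1−0.26)^6 = 0.26·0.164206 = 0.0426937
  L_2 = 0.54·(1−0.54)^6 = 0.54·0.0094743 = 0.00511612
  L_3 = 0.64·(1−0.64)^6 = 0.64·0.00217678 = 0.00139314
  L_4 = 0.73·(1−0.73)^6 = 0.73·0.00038742 = 0.000282817
Multiply by the mixture weights:
  w_1·L_1 = 0.10 × 0.0426937 = 0.00426937
  w_2·L_2 = 0.34 × 0.00511612 = 0.00173948
  w_3·L_3 = 0.30 × 0.00139314 = 0.000417942
  w_4·L_4 = 0.26 × 0.000282817 = 7.35324e-05
Denominator: 0.00426937 + 0.00173948 + 0.000417942 + 7.35324e-05 = 0.00650032
P(Group 1 | 7) = 0.00426937 / 0.00650032 ≈ 0.657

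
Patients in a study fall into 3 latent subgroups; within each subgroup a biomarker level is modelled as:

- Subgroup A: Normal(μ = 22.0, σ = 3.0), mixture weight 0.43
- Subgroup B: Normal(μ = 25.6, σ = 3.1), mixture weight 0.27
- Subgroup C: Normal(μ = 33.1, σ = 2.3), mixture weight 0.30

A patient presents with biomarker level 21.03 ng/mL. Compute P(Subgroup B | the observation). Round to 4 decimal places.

0.1776

By Bayes' theorem, P(k | x) = w_k f_k(x) / Σ_j w_j f_j(x).
Evaluate each component's likelihood at the observed value:
  f_A = 0.126208
  f_B = 0.0434144
  f_C = 1.81559e-07
Multiply by the mixture weights:
  w_A·f_A = 0.43 × 0.126208 = 0.0542695
  w_B·f_B = 0.27 × 0.0434144 = 0.0117219
  w_C·f_C = 0.30 × 1.81559e-07 = 5.44676e-08
Evidence: 0.0542695 + 0.0117219 + 5.44676e-08 = 0.0659914
P(Subgroup B | data) ≈ 0.1776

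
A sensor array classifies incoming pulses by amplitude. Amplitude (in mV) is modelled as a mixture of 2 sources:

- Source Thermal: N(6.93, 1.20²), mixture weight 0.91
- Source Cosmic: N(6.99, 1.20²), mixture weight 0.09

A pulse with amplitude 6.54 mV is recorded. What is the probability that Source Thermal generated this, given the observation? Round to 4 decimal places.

Posterior ∝ prior × likelihood, so P(k | x) ∝ π_k f_k(x); normalise over all components.
Component likelihoods at x = 6.54 mV:
  L_Thermal = 0.31535
  L_Cosmic = 0.309879
Weight by the priors:
  π_Thermal·L_Thermal = 0.91 × 0.31535 = 0.286968
  π_Cosmic·L_Cosmic = 0.09 × 0.309879 = 0.0278891
Evidence: 0.286968 + 0.0278891 = 0.314858
P(Source Thermal | the observation) = 0.286968 / 0.314858 ≈ 0.9114

0.9114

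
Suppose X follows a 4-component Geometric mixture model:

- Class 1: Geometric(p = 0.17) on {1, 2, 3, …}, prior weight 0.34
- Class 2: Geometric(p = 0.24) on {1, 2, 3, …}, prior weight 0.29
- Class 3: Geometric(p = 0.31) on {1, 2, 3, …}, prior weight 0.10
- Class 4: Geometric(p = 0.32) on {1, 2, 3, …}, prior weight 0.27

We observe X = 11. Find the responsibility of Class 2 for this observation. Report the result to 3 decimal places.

0.279

P(component k | x) = w_k·f_k(x) / marginal(x), where marginal(x) = Σ_j w_j·f_j(x).
Geometric probabilities:
  L_1 = 0.17·(1−0.17)^10 = 0.17·0.15516 = 0.0263773
  L_2 = 0.24·(1−0.24)^10 = 0.24·0.0642889 = 0.0154293
  L_3 = 0.31·(1−0.31)^10 = 0.31·0.0244619 = 0.0075832
  L_4 = 0.32·(1−0.32)^10 = 0.32·0.0211392 = 0.00676455
Multiply by the mixture weights:
  w_1·L_1 = 0.34 × 0.0263773 = 0.00896827
  w_2·L_2 = 0.29 × 0.0154293 = 0.00447451
  w_3·L_3 = 0.10 × 0.0075832 = 0.00075832
  w_4·L_4 = 0.27 × 0.00676455 = 0.00182643
Normaliser: 0.00896827 + 0.00447451 + 0.00075832 + 0.00182643 = 0.0160275
P(Class 2 | 11) ≈ 0.279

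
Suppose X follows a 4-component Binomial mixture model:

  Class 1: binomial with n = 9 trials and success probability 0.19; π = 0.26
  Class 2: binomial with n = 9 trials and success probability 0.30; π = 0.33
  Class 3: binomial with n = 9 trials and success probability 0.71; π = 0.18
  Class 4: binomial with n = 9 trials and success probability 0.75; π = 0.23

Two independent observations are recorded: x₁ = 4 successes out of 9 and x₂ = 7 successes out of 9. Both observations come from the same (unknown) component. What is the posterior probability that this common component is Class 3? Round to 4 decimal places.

0.5279

P(component k | x) = π_k·f_k(x) / marginal(x), where marginal(x) = Σ_j π_j·f_j(x).
Since both observations come from the same component, the likelihood for component k is f_k(x₁)·f_k(x₂).
  L_1 = [0.0572546] × [0.000211129] = 1.20881e-05
  L_2 = [0.171532] × [0.00385787] = 0.000661749
  L_3 = [0.0656741] × [0.275364] = 0.0180843
  L_4 = [0.0389328] × [0.300339] = 0.011693
Prior × likelihood for each component:
  π_1·L_1 = 0.26 × 1.20881e-05 = 3.1429e-06
  π_2·L_2 = 0.33 × 0.000661749 = 0.000218377
  π_3·L_3 = 0.18 × 0.0180843 = 0.00325517
  π_4·L_4 = 0.23 × 0.011693 = 0.0026894
Normaliser: 3.1429e-06 + 0.000218377 + 0.00325517 + 0.0026894 = 0.00616608
P(Class 3 | x₁,x₂) ≈ 0.5279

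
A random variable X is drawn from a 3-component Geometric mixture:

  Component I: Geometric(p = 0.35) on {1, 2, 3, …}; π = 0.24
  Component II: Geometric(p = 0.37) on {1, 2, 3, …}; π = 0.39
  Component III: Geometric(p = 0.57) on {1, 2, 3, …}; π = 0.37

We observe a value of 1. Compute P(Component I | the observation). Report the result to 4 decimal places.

P(component k | x) = π_k·f_k(x) / marginal(x), where marginal(x) = Σ_j π_j·f_j(x).
Geometric probabilities:
  f_I = 0.35
  f_II = 0.37
  f_III = 0.57
Prior × likelihood for each component:
  π_I·f_I = 0.24 × 0.35 = 0.084
  π_II·f_II = 0.39 × 0.37 = 0.1443
  π_III·f_III = 0.37 × 0.57 = 0.2109
Sum: 0.084 + 0.1443 + 0.2109 = 0.4392
So the posterior for Component I is 0.084 / 0.4392 ≈ 0.1913.

0.1913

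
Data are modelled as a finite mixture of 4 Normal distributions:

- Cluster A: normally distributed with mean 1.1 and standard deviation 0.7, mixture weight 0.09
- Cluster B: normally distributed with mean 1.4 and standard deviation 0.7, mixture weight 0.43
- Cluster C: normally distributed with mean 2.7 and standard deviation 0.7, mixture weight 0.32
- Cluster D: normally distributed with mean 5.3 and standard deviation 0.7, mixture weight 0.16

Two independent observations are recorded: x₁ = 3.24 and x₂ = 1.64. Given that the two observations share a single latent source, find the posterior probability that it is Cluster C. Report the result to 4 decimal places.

0.8489

Posterior ∝ prior × likelihood, so P(k | x) ∝ π_k f_k(x); normalise over all components.
Since both observations come from the same component, the likelihood for component k is f_k(x₁)·f_k(x₂).
  p_A = [0.00532509] × [0.423241] = 0.0022538
  p_B = [0.0180077] × [0.537386] = 0.00967707
  p_C = [0.423241] × [0.181084] = 0.0766421
  p_D = [0.00750288] × [6.59857e-07] = 4.95083e-09
Weight by the priors:
  π_A·p_A = 0.09 × 0.0022538 = 0.000202842
  π_B·p_B = 0.43 × 0.00967707 = 0.00416114
  π_C·p_C = 0.32 × 0.0766421 = 0.0245255
  π_D·p_D = 0.16 × 4.95083e-09 = 7.92133e-10
Normaliser: 0.000202842 + 0.00416114 + 0.0245255 + 7.92133e-10 = 0.0288895
P(Cluster C | data) ≈ 0.8489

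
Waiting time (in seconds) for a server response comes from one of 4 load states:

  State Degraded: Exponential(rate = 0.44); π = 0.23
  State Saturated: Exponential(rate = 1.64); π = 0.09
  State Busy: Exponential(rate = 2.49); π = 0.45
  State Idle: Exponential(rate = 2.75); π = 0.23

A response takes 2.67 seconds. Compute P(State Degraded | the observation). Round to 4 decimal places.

Posterior ∝ prior × likelihood, so P(k | x) ∝ π_k f_k(x); normalise over all components.
Component likelihoods at x = 2.67 seconds:
  L_Degraded = 0.44·e^(−0.44·2.67) = 0.44·e^(−1.1748) = 0.135908
  L_Saturated = 1.64·e^(−1.64·2.67) = 1.64·e^(−4.3788) = 0.0205663
  L_Busy = 2.49·e^(−2.49·2.67) = 2.49·e^(−6.6483) = 0.0032276
  L_Idle = 2.75·e^(−2.75·2.67) = 2.75·e^(−7.3425) = 0.00178043
Prior × likelihood for each component:
  π_Degraded·L_Degraded = 0.23 × 0.135908 = 0.0312587
  π_Saturated·L_Saturated = 0.09 × 0.0205663 = 0.00185096
  π_Busy·L_Busy = 0.45 × 0.0032276 = 0.00145242
  π_Idle·L_Idle = 0.23 × 0.00178043 = 0.000409499
Denominator: 0.0312587 + 0.00185096 + 0.00145242 + 0.000409499 = 0.0349716
So the posterior for State Degraded is 0.0312587 / 0.0349716 ≈ 0.8938.

0.8938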